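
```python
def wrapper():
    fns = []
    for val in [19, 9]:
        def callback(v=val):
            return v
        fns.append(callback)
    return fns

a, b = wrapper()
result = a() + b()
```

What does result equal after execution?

Step 1: Default argument v=val captures val at each iteration.
Step 2: a() returns 19 (captured at first iteration), b() returns 9 (captured at second).
Step 3: result = 19 + 9 = 28

The answer is 28.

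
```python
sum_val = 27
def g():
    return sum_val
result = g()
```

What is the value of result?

Step 1: sum_val = 27 is defined in the global scope.
Step 2: g() looks up sum_val. No local sum_val exists, so Python checks the global scope via LEGB rule and finds sum_val = 27.
Step 3: result = 27

The answer is 27.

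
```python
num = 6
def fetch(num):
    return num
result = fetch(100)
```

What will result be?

Step 1: Global num = 6.
Step 2: fetch(100) takes parameter num = 100, which shadows the global.
Step 3: result = 100

The answer is 100.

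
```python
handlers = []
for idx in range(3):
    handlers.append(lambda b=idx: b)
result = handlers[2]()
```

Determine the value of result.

Step 1: Default argument b=idx captures idx's value at each iteration.
Step 2: handlers[2] captured b = 2 when idx was 2.
Step 3: result = 2

The answer is 2.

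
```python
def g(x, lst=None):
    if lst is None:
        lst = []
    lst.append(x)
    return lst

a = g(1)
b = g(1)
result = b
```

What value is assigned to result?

Step 1: None default with guard creates a NEW list each call.
Step 2: a = [1] (fresh list). b = [1] (another fresh list).
Step 3: result = [1] (this is the fix for mutable default)

The answer is [1].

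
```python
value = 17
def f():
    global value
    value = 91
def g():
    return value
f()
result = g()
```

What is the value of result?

Step 1: value = 17.
Step 2: f() sets global value = 91.
Step 3: g() reads global value = 91. result = 91

The answer is 91.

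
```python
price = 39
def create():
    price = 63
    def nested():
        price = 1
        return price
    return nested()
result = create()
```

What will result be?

Step 1: Three scopes define price: global (39), create (63), nested (1).
Step 2: nested() has its own local price = 1, which shadows both enclosing and global.
Step 3: result = 1 (local wins in LEGB)

The answer is 1.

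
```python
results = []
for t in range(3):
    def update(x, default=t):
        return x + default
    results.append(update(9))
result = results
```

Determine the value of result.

Step 1: Default argument default=t is evaluated at function definition time.
Step 2: Each iteration creates update with default = current t value.
Step 3: update(9) returns 9 + default. results = [9, 10, 11]

The answer is [9, 10, 11].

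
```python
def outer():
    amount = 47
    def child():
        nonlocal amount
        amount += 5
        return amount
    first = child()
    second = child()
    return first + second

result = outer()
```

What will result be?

Step 1: amount starts at 47.
Step 2: First call: amount = 47 + 5 = 52, returns 52.
Step 3: Second call: amount = 52 + 5 = 57, returns 57.
Step 4: result = 52 + 57 = 109

The answer is 109.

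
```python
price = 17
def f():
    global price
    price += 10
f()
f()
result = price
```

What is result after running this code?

Step 1: price = 17.
Step 2: First f(): price = 17 + 10 = 27.
Step 3: Second f(): price = 27 + 10 = 37. result = 37

The answer is 37.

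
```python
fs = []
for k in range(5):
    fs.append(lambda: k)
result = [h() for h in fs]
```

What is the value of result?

Step 1: All 5 lambdas share the same variable k.
Step 2: After the loop, k = 4.
Step 3: Each call returns 4. result = [4, 4, 4, 4, 4]

The answer is [4, 4, 4, 4, 4].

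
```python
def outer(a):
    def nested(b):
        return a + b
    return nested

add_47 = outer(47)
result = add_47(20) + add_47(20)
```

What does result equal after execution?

Step 1: add_47 captures a = 47.
Step 2: add_47(20) = 47 + 20 = 67, called twice.
Step 3: result = 67 + 67 = 134

The answer is 134.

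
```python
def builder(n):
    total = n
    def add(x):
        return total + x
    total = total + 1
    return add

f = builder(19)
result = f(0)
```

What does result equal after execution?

Step 1: builder(19) sets total = 19, then total = 19 + 1 = 20.
Step 2: Closures capture by reference, so add sees total = 20.
Step 3: f(0) returns 20 + 0 = 20

The answer is 20.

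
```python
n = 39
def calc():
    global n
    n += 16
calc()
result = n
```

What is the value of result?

Step 1: n = 39 globally.
Step 2: calc() modifies global n: n += 16 = 55.
Step 3: result = 55

The answer is 55.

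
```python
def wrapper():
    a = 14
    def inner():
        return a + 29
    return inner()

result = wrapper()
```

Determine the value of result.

Step 1: wrapper() defines a = 14.
Step 2: inner() reads a = 14 from enclosing scope, returns 14 + 29 = 43.
Step 3: result = 43

The answer is 43.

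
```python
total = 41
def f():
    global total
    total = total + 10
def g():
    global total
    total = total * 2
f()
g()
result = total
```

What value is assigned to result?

Step 1: total = 41.
Step 2: f() adds 10: total = 41 + 10 = 51.
Step 3: g() doubles: total = 51 * 2 = 102.
Step 4: result = 102

The answer is 102.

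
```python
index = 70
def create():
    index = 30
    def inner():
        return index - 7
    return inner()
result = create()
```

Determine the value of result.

Step 1: create() shadows global index with index = 30.
Step 2: inner() finds index = 30 in enclosing scope, computes 30 - 7 = 23.
Step 3: result = 23

The answer is 23.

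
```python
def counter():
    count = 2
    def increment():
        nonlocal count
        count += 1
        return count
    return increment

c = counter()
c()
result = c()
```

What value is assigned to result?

Step 1: counter() creates closure with count = 2.
Step 2: Each c() call increments count via nonlocal. After 2 calls: 2 + 2 = 4.
Step 3: result = 4

The answer is 4.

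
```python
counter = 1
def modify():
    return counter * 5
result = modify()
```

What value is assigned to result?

Step 1: counter = 1 is defined globally.
Step 2: modify() looks up counter from global scope = 1, then computes 1 * 5 = 5.
Step 3: result = 5

The answer is 5.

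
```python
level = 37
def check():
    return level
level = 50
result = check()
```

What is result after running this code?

Step 1: level is first set to 37, then reassigned to 50.
Step 2: check() is called after the reassignment, so it looks up the current global level = 50.
Step 3: result = 50

The answer is 50.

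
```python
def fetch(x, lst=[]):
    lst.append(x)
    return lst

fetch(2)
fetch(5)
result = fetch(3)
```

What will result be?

Step 1: Mutable default argument gotcha! The list [] is created once.
Step 2: Each call appends to the SAME list: [2], [2, 5], [2, 5, 3].
Step 3: result = [2, 5, 3]

The answer is [2, 5, 3].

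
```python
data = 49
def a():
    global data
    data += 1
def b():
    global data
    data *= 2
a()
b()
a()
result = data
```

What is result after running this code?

Step 1: data = 49.
Step 2: a(): data = 49 + 1 = 50.
Step 3: b(): data = 50 * 2 = 100.
Step 4: a(): data = 100 + 1 = 101

The answer is 101.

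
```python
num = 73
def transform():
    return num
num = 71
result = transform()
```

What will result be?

Step 1: num is first set to 73, then reassigned to 71.
Step 2: transform() is called after the reassignment, so it looks up the current global num = 71.
Step 3: result = 71

The answer is 71.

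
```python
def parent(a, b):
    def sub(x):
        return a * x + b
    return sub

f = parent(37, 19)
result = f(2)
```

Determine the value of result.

Step 1: parent(37, 19) captures a = 37, b = 19.
Step 2: f(2) computes 37 * 2 + 19 = 93.
Step 3: result = 93

The answer is 93.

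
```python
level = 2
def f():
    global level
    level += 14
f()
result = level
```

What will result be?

Step 1: level = 2 globally.
Step 2: f() modifies global level: level += 14 = 16.
Step 3: result = 16

The answer is 16.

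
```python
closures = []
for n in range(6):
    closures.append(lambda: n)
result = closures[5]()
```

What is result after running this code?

Step 1: The loop creates 6 lambdas, all referencing the same variable n.
Step 2: After the loop, n = 5 (final value).
Step 3: closures[5]() looks up n at call time and finds 5. This is the late binding gotcha. result = 5

The answer is 5.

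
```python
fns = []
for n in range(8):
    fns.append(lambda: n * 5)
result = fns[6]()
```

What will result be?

Step 1: All lambdas reference the same variable n (late binding).
Step 2: After the loop, n = 7. Every lambda returns n * 5.
Step 3: fns[6]() = 7 * 5 = 35

The answer is 35.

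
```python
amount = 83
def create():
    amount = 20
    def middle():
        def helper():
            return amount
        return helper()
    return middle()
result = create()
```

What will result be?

Step 1: create() defines amount = 20. middle() and helper() have no local amount.
Step 2: helper() checks local (none), enclosing middle() (none), enclosing create() and finds amount = 20.
Step 3: result = 20

The answer is 20.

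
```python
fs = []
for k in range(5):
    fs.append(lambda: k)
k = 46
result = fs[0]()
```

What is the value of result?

Step 1: Lambdas capture the variable k by reference, not by value.
Step 2: After the loop, k is reassigned to 46.
Step 3: fs[0]() looks up the current k = 46. result = 46

The answer is 46.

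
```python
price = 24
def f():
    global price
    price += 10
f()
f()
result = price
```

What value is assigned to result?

Step 1: price = 24.
Step 2: First f(): price = 24 + 10 = 34.
Step 3: Second f(): price = 34 + 10 = 44. result = 44

The answer is 44.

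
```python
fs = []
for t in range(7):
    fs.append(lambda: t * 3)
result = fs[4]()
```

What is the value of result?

Step 1: All lambdas reference the same variable t (late binding).
Step 2: After the loop, t = 6. Every lambda returns t * 3.
Step 3: fs[4]() = 6 * 3 = 18

The answer is 18.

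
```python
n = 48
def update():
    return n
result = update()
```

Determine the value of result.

Step 1: n = 48 is defined in the global scope.
Step 2: update() looks up n. No local n exists, so Python checks the global scope via LEGB rule and finds n = 48.
Step 3: result = 48

The answer is 48.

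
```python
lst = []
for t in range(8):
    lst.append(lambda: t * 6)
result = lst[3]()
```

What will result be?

Step 1: All lambdas reference the same variable t (late binding).
Step 2: After the loop, t = 7. Every lambda returns t * 6.
Step 3: lst[3]() = 7 * 6 = 42

The answer is 42.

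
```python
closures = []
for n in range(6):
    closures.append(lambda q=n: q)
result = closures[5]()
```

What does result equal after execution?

Step 1: Default argument q=n captures n's value at each iteration.
Step 2: closures[5] captured q = 5 when n was 5.
Step 3: result = 5

The answer is 5.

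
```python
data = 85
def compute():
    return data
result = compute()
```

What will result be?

Step 1: data = 85 is defined in the global scope.
Step 2: compute() looks up data. No local data exists, so Python checks the global scope via LEGB rule and finds data = 85.
Step 3: result = 85

The answer is 85.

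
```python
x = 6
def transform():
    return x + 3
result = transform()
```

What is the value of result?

Step 1: x = 6 is defined globally.
Step 2: transform() looks up x from global scope = 6, then computes 6 + 3 = 9.
Step 3: result = 9

The answer is 9.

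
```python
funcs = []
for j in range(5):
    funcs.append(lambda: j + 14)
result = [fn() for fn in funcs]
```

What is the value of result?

Step 1: All lambdas capture j by reference. After the loop, j = 4.
Step 2: Each call returns 4 + 14 = 18.
Step 3: result = [18, 18, 18, 18, 18]

The answer is [18, 18, 18, 18, 18].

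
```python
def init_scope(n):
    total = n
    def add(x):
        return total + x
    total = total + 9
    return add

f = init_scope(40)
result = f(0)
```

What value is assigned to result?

Step 1: init_scope(40) sets total = 40, then total = 40 + 9 = 49.
Step 2: Closures capture by reference, so add sees total = 49.
Step 3: f(0) returns 49 + 0 = 49

The answer is 49.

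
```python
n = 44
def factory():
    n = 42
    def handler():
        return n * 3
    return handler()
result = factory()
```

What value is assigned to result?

Step 1: factory() shadows global n with n = 42.
Step 2: handler() finds n = 42 in enclosing scope, computes 42 * 3 = 126.
Step 3: result = 126

The answer is 126.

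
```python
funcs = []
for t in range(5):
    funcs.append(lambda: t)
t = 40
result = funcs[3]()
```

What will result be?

Step 1: Lambdas capture the variable t by reference, not by value.
Step 2: After the loop, t is reassigned to 40.
Step 3: funcs[3]() looks up the current t = 40. result = 40

The answer is 40.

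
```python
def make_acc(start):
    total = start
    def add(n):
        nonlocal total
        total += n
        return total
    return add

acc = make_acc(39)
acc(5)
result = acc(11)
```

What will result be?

Step 1: make_acc(39) creates closure with total = 39.
Step 2: First acc(5): total = 39 + 5 = 44.
Step 3: Second acc(11): total = 44 + 11 = 55. result = 55

The answer is 55.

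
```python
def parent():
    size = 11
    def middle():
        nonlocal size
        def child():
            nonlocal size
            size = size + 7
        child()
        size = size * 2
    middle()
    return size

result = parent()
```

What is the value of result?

Step 1: size = 11.
Step 2: child() adds 7: size = 11 + 7 = 18.
Step 3: middle() doubles: size = 18 * 2 = 36.
Step 4: result = 36

The answer is 36.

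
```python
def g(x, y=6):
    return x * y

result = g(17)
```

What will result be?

Step 1: g(17) uses default y = 6.
Step 2: Returns 17 * 6 = 102.
Step 3: result = 102

The answer is 102.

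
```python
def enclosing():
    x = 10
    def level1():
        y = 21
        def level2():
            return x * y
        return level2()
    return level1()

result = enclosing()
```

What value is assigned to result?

Step 1: x = 10 in enclosing. y = 21 in level1.
Step 2: level2() reads x = 10 and y = 21 from enclosing scopes.
Step 3: result = 10 * 21 = 210

The answer is 210.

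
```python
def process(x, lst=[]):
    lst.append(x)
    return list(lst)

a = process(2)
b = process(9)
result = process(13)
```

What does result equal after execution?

Step 1: Default list is shared. list() creates copies for return values.
Step 2: Internal list grows: [2] -> [2, 9] -> [2, 9, 13].
Step 3: result = [2, 9, 13]

The answer is [2, 9, 13].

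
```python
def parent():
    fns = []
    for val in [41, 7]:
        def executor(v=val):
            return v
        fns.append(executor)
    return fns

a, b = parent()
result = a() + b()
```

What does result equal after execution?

Step 1: Default argument v=val captures val at each iteration.
Step 2: a() returns 41 (captured at first iteration), b() returns 7 (captured at second).
Step 3: result = 41 + 7 = 48

The answer is 48.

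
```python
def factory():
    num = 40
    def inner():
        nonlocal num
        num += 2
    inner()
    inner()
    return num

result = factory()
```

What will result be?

Step 1: num starts at 40.
Step 2: inner() is called 2 times, each adding 2.
Step 3: num = 40 + 2 * 2 = 44

The answer is 44.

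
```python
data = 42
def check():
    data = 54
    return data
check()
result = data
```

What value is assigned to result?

Step 1: Global data = 42.
Step 2: check() creates local data = 54 (shadow, not modification).
Step 3: After check() returns, global data is unchanged. result = 42

The answer is 42.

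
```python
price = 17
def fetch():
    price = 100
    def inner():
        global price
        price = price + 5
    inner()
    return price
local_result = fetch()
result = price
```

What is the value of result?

Step 1: Global price = 17. fetch() creates local price = 100.
Step 2: inner() declares global price and adds 5: global price = 17 + 5 = 22.
Step 3: fetch() returns its local price = 100 (unaffected by inner).
Step 4: result = global price = 22

The answer is 22.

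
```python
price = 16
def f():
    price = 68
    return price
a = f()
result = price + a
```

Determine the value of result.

Step 1: Global price = 16. f() returns local price = 68.
Step 2: a = 68. Global price still = 16.
Step 3: result = 16 + 68 = 84

The answer is 84.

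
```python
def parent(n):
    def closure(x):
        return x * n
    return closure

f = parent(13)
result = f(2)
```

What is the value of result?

Step 1: parent(13) creates a closure capturing n = 13.
Step 2: f(2) computes 2 * 13 = 26.
Step 3: result = 26

The answer is 26.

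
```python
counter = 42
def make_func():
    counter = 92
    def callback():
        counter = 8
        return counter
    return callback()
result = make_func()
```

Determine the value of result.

Step 1: Three scopes define counter: global (42), make_func (92), callback (8).
Step 2: callback() has its own local counter = 8, which shadows both enclosing and global.
Step 3: result = 8 (local wins in LEGB)

The answer is 8.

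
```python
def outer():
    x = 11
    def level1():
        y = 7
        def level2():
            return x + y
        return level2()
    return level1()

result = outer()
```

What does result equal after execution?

Step 1: x = 11 in outer. y = 7 in level1.
Step 2: level2() reads x = 11 and y = 7 from enclosing scopes.
Step 3: result = 11 + 7 = 18

The answer is 18.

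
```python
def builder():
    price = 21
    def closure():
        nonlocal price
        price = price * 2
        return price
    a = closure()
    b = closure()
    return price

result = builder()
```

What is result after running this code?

Step 1: price starts at 21.
Step 2: First closure(): price = 21 * 2 = 42.
Step 3: Second closure(): price = 42 * 2 = 84.
Step 4: result = 84

The answer is 84.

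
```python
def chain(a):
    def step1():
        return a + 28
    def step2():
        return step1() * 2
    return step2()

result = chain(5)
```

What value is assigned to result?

Step 1: chain(5) captures a = 5.
Step 2: step2() calls step1() which returns 5 + 28 = 33.
Step 3: step2() returns 33 * 2 = 66

The answer is 66.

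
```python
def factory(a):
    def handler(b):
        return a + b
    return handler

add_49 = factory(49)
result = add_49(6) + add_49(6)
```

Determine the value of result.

Step 1: add_49 captures a = 49.
Step 2: add_49(6) = 49 + 6 = 55, called twice.
Step 3: result = 55 + 55 = 110

The answer is 110.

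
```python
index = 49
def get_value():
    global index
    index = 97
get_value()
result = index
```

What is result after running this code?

Step 1: index = 49 globally.
Step 2: get_value() declares global index and sets it to 97.
Step 3: After get_value(), global index = 97. result = 97

The answer is 97.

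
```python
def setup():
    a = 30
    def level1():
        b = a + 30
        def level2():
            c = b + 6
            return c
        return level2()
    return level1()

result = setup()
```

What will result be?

Step 1: a = 30. b = a + 30 = 60.
Step 2: c = b + 6 = 60 + 6 = 66.
Step 3: result = 66

The answer is 66.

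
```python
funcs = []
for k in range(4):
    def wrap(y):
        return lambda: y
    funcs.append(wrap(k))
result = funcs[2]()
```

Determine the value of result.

Step 1: wrap(k) creates a new scope capturing y = k at call time.
Step 2: funcs[2] = wrap(2), so its lambda captures y = 2.
Step 3: result = 2 (closure factory fixes late binding)

The answer is 2.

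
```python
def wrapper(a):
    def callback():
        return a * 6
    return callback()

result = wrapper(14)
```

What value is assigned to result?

Step 1: wrapper(14) binds parameter a = 14.
Step 2: callback() accesses a = 14 from enclosing scope.
Step 3: result = 14 * 6 = 84

The answer is 84.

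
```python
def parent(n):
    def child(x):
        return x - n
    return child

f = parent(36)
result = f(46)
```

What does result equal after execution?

Step 1: parent(36) creates a closure capturing n = 36.
Step 2: f(46) computes 46 - 36 = 10.
Step 3: result = 10

The answer is 10.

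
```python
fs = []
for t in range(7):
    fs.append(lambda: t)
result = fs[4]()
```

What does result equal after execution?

Step 1: The loop creates 7 lambdas, all referencing the same variable t.
Step 2: After the loop, t = 6 (final value).
Step 3: fs[4]() looks up t at call time and finds 6. This is the late binding gotcha. result = 6

The answer is 6.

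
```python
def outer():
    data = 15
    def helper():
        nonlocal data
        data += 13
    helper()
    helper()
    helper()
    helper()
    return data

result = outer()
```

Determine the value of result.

Step 1: data starts at 15.
Step 2: helper() is called 4 times, each adding 13.
Step 3: data = 15 + 13 * 4 = 67

The answer is 67.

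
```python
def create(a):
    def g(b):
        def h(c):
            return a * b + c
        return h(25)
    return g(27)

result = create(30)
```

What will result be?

Step 1: a = 30, b = 27, c = 25.
Step 2: h() computes a * b + c = 30 * 27 + 25 = 835.
Step 3: result = 835

The answer is 835.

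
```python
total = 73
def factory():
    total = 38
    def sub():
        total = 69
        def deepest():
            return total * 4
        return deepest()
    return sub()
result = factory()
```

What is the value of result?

Step 1: deepest() looks up total through LEGB: not local, finds total = 69 in enclosing sub().
Step 2: Returns 69 * 4 = 276.
Step 3: result = 276

The answer is 276.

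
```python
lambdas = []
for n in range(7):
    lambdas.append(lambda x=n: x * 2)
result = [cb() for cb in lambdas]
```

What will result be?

Step 1: Default arg x=n captures n at each iteration.
Step 2: lambdas[k] has x defaulting to k, returns k * 2.
Step 3: result = [0, 2, 4, 6, 8, 10, 12]

The answer is [0, 2, 4, 6, 8, 10, 12].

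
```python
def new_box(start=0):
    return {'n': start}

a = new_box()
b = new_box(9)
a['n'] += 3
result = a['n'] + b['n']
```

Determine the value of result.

Step 1: new_box() returns a new dict each call (immutable default 0).
Step 2: a = {'n': 0}, b = {'n': 9}.
Step 3: a['n'] += 3 = 3. result = 3 + 9 = 12

The answer is 12.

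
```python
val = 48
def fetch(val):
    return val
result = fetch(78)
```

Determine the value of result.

Step 1: Global val = 48.
Step 2: fetch(78) takes parameter val = 78, which shadows the global.
Step 3: result = 78

The answer is 78.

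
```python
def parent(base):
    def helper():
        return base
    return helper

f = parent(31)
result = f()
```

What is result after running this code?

Step 1: parent(31) creates closure capturing base = 31.
Step 2: f() returns the captured base = 31.
Step 3: result = 31

The answer is 31.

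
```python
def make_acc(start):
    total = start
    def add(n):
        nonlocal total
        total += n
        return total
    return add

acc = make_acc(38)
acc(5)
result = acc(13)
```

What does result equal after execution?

Step 1: make_acc(38) creates closure with total = 38.
Step 2: First acc(5): total = 38 + 5 = 43.
Step 3: Second acc(13): total = 43 + 13 = 56. result = 56

The answer is 56.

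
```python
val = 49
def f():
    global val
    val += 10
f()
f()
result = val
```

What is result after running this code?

Step 1: val = 49.
Step 2: First f(): val = 49 + 10 = 59.
Step 3: Second f(): val = 59 + 10 = 69. result = 69

The answer is 69.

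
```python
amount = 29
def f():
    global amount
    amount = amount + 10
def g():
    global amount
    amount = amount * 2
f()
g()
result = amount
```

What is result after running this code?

Step 1: amount = 29.
Step 2: f() adds 10: amount = 29 + 10 = 39.
Step 3: g() doubles: amount = 39 * 2 = 78.
Step 4: result = 78

The answer is 78.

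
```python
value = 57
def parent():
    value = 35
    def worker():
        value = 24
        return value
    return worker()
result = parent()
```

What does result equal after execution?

Step 1: Three scopes define value: global (57), parent (35), worker (24).
Step 2: worker() has its own local value = 24, which shadows both enclosing and global.
Step 3: result = 24 (local wins in LEGB)

The answer is 24.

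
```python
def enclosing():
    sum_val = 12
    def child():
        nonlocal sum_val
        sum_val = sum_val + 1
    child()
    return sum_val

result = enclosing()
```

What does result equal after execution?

Step 1: enclosing() sets sum_val = 12.
Step 2: child() uses nonlocal to modify sum_val in enclosing's scope: sum_val = 12 + 1 = 13.
Step 3: enclosing() returns the modified sum_val = 13

The answer is 13.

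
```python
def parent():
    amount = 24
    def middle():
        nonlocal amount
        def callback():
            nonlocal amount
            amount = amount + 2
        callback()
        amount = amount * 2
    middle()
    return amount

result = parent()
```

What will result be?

Step 1: amount = 24.
Step 2: callback() adds 2: amount = 24 + 2 = 26.
Step 3: middle() doubles: amount = 26 * 2 = 52.
Step 4: result = 52

The answer is 52.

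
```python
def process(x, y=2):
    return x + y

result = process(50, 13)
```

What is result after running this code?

Step 1: process(50, 13) overrides default y with 13.
Step 2: Returns 50 + 13 = 63.
Step 3: result = 63

The answer is 63.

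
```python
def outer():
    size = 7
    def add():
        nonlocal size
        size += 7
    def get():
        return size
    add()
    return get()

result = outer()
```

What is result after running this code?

Step 1: size = 7. add() modifies it via nonlocal, get() reads it.
Step 2: add() makes size = 7 + 7 = 14.
Step 3: get() returns 14. result = 14

The answer is 14.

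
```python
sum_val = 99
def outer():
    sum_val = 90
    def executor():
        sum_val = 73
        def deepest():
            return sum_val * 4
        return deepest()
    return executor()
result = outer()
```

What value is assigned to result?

Step 1: deepest() looks up sum_val through LEGB: not local, finds sum_val = 73 in enclosing executor().
Step 2: Returns 73 * 4 = 292.
Step 3: result = 292

The answer is 292.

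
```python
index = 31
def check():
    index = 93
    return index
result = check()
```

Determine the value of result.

Step 1: Global index = 31.
Step 2: check() creates local index = 93, shadowing the global.
Step 3: Returns local index = 93. result = 93

The answer is 93.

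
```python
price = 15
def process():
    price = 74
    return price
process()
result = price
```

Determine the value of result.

Step 1: price = 15 globally.
Step 2: process() creates a LOCAL price = 74 (no global keyword!).
Step 3: The global price is unchanged. result = 15

The answer is 15.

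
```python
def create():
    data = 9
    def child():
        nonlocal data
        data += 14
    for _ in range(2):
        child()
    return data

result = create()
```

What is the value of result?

Step 1: data = 9.
Step 2: child() is called 2 times in a loop, each adding 14 via nonlocal.
Step 3: data = 9 + 14 * 2 = 37

The answer is 37.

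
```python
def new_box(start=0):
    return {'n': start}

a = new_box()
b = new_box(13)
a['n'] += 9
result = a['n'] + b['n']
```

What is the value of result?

Step 1: new_box() returns a new dict each call (immutable default 0).
Step 2: a = {'n': 0}, b = {'n': 13}.
Step 3: a['n'] += 9 = 9. result = 9 + 13 = 22

The answer is 22.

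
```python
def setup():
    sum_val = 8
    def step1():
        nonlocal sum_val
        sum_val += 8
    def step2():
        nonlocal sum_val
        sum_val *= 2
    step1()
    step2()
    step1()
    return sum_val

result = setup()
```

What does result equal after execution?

Step 1: sum_val = 8.
Step 2: step1(): sum_val = 8 + 8 = 16.
Step 3: step2(): sum_val = 16 * 2 = 32.
Step 4: step1(): sum_val = 32 + 8 = 40. result = 40

The answer is 40.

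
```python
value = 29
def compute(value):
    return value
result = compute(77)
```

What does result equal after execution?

Step 1: Global value = 29.
Step 2: compute(77) takes parameter value = 77, which shadows the global.
Step 3: result = 77

The answer is 77.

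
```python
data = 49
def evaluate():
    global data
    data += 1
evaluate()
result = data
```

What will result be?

Step 1: data = 49 globally.
Step 2: evaluate() modifies global data: data += 1 = 50.
Step 3: result = 50

The answer is 50.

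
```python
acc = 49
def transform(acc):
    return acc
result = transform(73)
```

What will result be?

Step 1: Global acc = 49.
Step 2: transform(73) takes parameter acc = 73, which shadows the global.
Step 3: result = 73

The answer is 73.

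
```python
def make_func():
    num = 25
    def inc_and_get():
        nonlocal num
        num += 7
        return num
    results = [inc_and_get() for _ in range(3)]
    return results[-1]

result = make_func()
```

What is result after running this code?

Step 1: num = 25.
Step 2: Three calls to inc_and_get(), each adding 7.
Step 3: Last value = 25 + 7 * 3 = 46

The answer is 46.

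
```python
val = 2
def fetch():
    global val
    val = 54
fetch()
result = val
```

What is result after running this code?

Step 1: val = 2 globally.
Step 2: fetch() declares global val and sets it to 54.
Step 3: After fetch(), global val = 54. result = 54

The answer is 54.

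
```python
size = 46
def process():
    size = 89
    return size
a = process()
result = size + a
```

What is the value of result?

Step 1: Global size = 46. process() returns local size = 89.
Step 2: a = 89. Global size still = 46.
Step 3: result = 46 + 89 = 135

The answer is 135.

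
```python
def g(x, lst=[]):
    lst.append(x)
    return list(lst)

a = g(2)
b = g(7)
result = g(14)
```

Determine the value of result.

Step 1: Default list is shared. list() creates copies for return values.
Step 2: Internal list grows: [2] -> [2, 7] -> [2, 7, 14].
Step 3: result = [2, 7, 14]

The answer is [2, 7, 14].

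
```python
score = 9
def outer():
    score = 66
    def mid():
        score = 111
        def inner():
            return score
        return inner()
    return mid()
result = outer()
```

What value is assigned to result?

Step 1: Three levels of shadowing: global 9, outer 66, mid 111.
Step 2: inner() finds score = 111 in enclosing mid() scope.
Step 3: result = 111

The answer is 111.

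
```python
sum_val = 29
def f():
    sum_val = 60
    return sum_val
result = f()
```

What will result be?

Step 1: Global sum_val = 29.
Step 2: f() creates local sum_val = 60, shadowing the global.
Step 3: Returns local sum_val = 60. result = 60

The answer is 60.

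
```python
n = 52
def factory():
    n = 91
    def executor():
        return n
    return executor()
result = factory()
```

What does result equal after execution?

Step 1: n = 52 globally, but factory() defines n = 91 locally.
Step 2: executor() looks up n. Not in local scope, so checks enclosing scope (factory) and finds n = 91.
Step 3: result = 91

The answer is 91.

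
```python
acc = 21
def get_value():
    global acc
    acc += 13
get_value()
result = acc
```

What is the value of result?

Step 1: acc = 21 globally.
Step 2: get_value() modifies global acc: acc += 13 = 34.
Step 3: result = 34

The answer is 34.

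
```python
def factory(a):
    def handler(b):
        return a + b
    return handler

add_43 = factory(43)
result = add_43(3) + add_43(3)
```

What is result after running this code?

Step 1: add_43 captures a = 43.
Step 2: add_43(3) = 43 + 3 = 46, called twice.
Step 3: result = 46 + 46 = 92

The answer is 92.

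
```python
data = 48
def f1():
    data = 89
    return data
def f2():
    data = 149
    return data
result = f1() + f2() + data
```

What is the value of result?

Step 1: Each function shadows global data with its own local.
Step 2: f1() returns 89, f2() returns 149.
Step 3: Global data = 48 is unchanged. result = 89 + 149 + 48 = 286

The answer is 286.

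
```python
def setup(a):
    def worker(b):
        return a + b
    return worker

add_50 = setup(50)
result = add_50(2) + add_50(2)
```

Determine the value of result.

Step 1: add_50 captures a = 50.
Step 2: add_50(2) = 50 + 2 = 52, called twice.
Step 3: result = 52 + 52 = 104

The answer is 104.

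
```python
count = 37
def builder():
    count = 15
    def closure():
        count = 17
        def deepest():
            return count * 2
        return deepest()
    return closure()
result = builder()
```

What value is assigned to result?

Step 1: deepest() looks up count through LEGB: not local, finds count = 17 in enclosing closure().
Step 2: Returns 17 * 2 = 34.
Step 3: result = 34

The answer is 34.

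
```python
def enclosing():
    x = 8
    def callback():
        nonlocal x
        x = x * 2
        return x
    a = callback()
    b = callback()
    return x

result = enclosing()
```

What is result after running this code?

Step 1: x starts at 8.
Step 2: First callback(): x = 8 * 2 = 16.
Step 3: Second callback(): x = 16 * 2 = 32.
Step 4: result = 32

The answer is 32.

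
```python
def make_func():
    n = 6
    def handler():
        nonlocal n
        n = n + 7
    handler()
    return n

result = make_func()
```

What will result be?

Step 1: make_func() sets n = 6.
Step 2: handler() uses nonlocal to modify n in make_func's scope: n = 6 + 7 = 13.
Step 3: make_func() returns the modified n = 13

The answer is 13.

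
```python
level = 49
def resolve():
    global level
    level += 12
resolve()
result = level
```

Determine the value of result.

Step 1: level = 49 globally.
Step 2: resolve() modifies global level: level += 12 = 61.
Step 3: result = 61

The answer is 61.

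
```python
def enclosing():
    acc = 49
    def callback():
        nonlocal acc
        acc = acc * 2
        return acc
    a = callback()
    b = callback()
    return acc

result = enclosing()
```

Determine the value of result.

Step 1: acc starts at 49.
Step 2: First callback(): acc = 49 * 2 = 98.
Step 3: Second callback(): acc = 98 * 2 = 196.
Step 4: result = 196

The answer is 196.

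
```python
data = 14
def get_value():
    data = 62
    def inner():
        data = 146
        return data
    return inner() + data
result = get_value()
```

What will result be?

Step 1: get_value() has local data = 62. inner() has local data = 146.
Step 2: inner() returns its local data = 146.
Step 3: get_value() returns 146 + its own data (62) = 208

The answer is 208.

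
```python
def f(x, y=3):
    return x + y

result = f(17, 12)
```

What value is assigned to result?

Step 1: f(17, 12) overrides default y with 12.
Step 2: Returns 17 + 12 = 29.
Step 3: result = 29

The answer is 29.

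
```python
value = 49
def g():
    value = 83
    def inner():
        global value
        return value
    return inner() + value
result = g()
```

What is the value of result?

Step 1: Global value = 49. g() shadows with local value = 83.
Step 2: inner() uses global keyword, so inner() returns global value = 49.
Step 3: g() returns 49 + 83 = 132

The answer is 132.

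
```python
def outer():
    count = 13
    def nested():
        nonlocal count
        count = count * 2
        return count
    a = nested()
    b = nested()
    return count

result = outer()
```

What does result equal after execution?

Step 1: count starts at 13.
Step 2: First nested(): count = 13 * 2 = 26.
Step 3: Second nested(): count = 26 * 2 = 52.
Step 4: result = 52

The answer is 52.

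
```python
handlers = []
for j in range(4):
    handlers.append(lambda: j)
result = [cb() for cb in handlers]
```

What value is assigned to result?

Step 1: All 4 lambdas share the same variable j.
Step 2: After the loop, j = 3.
Step 3: Each call returns 3. result = [3, 3, 3, 3]

The answer is [3, 3, 3, 3].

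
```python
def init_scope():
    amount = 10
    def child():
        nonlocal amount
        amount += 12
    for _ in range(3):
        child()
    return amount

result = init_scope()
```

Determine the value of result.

Step 1: amount = 10.
Step 2: child() is called 3 times in a loop, each adding 12 via nonlocal.
Step 3: amount = 10 + 12 * 3 = 46

The answer is 46.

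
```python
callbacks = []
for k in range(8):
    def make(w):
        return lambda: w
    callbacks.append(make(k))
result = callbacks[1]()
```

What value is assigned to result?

Step 1: make(k) creates a new scope capturing w = k at call time.
Step 2: callbacks[1] = make(1), so its lambda captures w = 1.
Step 3: result = 1 (closure factory fixes late binding)

The answer is 1.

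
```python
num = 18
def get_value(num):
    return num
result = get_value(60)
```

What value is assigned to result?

Step 1: Global num = 18.
Step 2: get_value(60) takes parameter num = 60, which shadows the global.
Step 3: result = 60

The answer is 60.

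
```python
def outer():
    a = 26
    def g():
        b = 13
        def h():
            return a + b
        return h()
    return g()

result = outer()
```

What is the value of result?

Step 1: outer() defines a = 26. g() defines b = 13.
Step 2: h() accesses both from enclosing scopes: a = 26, b = 13.
Step 3: result = 26 + 13 = 39

The answer is 39.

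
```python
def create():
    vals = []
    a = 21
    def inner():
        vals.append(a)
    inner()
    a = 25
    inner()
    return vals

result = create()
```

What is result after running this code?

Step 1: a = 21. inner() appends current a to vals.
Step 2: First inner(): appends 21. Then a = 25.
Step 3: Second inner(): appends 25 (closure sees updated a). result = [21, 25]

The answer is [21, 25].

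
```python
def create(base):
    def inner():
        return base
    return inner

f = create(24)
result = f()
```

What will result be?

Step 1: create(24) creates closure capturing base = 24.
Step 2: f() returns the captured base = 24.
Step 3: result = 24

The answer is 24.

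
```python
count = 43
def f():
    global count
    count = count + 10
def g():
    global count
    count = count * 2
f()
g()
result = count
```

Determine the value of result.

Step 1: count = 43.
Step 2: f() adds 10: count = 43 + 10 = 53.
Step 3: g() doubles: count = 53 * 2 = 106.
Step 4: result = 106

The answer is 106.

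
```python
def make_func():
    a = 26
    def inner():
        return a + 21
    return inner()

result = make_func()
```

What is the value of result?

Step 1: make_func() defines a = 26.
Step 2: inner() reads a = 26 from enclosing scope, returns 26 + 21 = 47.
Step 3: result = 47

The answer is 47.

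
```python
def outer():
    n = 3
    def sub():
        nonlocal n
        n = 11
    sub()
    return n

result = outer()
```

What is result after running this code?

Step 1: outer() sets n = 3.
Step 2: sub() uses nonlocal to reassign n = 11.
Step 3: result = 11

The answer is 11.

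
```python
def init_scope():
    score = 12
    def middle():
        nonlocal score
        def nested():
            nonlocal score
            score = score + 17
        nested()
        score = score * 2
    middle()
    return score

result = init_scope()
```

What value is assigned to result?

Step 1: score = 12.
Step 2: nested() adds 17: score = 12 + 17 = 29.
Step 3: middle() doubles: score = 29 * 2 = 58.
Step 4: result = 58

The answer is 58.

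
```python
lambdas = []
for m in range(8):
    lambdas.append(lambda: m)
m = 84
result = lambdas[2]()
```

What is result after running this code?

Step 1: Lambdas capture the variable m by reference, not by value.
Step 2: After the loop, m is reassigned to 84.
Step 3: lambdas[2]() looks up the current m = 84. result = 84

The answer is 84.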